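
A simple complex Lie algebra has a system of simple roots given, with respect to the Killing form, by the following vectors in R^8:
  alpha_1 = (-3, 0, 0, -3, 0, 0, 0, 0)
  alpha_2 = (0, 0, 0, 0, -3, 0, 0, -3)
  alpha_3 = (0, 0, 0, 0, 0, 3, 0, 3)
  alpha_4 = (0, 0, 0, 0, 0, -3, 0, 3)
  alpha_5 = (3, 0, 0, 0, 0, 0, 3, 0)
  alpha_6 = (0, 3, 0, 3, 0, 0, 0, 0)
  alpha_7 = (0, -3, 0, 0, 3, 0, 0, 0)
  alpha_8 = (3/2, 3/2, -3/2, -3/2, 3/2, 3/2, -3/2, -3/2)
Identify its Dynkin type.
E_8

Compute the Cartan integers a_ij = 2(alpha_i, alpha_j)/(alpha_j, alpha_j); the resulting 8x8 Cartan matrix is
[[2, 0, 0, 0, -1, -1, 0, 0], [0, 2, -1, -1, 0, 0, -1, 0], [0, -1, 2, 0, 0, 0, 0, 0], [0, -1, 0, 2, 0, 0, 0, -1], [-1, 0, 0, 0, 2, 0, 0, 0], [-1, 0, 0, 0, 0, 2, -1, 0], [0, -1, 0, 0, 0, -1, 2, 0], [0, 0, 0, -1, 0, 0, 0, 2]].
All simple roots have the same length, so the diagram is simply laced. The associated Dynkin diagram is a chain of 7 nodes with one extra node attached to the third node from one end (E_8), so the type is E_8.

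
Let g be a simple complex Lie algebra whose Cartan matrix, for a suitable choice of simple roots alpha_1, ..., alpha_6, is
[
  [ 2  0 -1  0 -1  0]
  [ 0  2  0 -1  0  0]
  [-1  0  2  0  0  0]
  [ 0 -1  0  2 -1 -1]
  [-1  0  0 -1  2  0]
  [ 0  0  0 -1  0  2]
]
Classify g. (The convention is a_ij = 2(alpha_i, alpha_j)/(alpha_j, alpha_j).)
type D_6

The matrix has rank 6 with 2's on the diagonal. Reading the off-diagonal entries as Dynkin edges (a single edge where a_ij = a_ji = -1; a double or triple edge where a_ij * a_ji = 2 or 3), the diagram is a chain of 4 nodes with a fork of two nodes at one end (D_6). One simple-root ordering that puts it in standard form is (alpha_3, alpha_1, alpha_5, alpha_4, alpha_2, alpha_6). So the algebra is type D_6, i.e. so(12).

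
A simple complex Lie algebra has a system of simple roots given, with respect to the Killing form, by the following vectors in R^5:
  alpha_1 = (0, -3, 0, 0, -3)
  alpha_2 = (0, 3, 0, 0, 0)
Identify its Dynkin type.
B_2 (so(5))

Compute the Cartan integers a_ij = 2(alpha_i, alpha_j)/(alpha_j, alpha_j); the resulting 2x2 Cartan matrix is
[[2, -2], [-1, 2]].
The roots have two lengths (squared-length ratio 2:1); the short ones are alpha_{2}. The associated Dynkin diagram is a chain of 2 nodes with a double edge at one end; the terminal node there is the unique short simple root (B_2), so the type is B_2 (the algebra so(5)).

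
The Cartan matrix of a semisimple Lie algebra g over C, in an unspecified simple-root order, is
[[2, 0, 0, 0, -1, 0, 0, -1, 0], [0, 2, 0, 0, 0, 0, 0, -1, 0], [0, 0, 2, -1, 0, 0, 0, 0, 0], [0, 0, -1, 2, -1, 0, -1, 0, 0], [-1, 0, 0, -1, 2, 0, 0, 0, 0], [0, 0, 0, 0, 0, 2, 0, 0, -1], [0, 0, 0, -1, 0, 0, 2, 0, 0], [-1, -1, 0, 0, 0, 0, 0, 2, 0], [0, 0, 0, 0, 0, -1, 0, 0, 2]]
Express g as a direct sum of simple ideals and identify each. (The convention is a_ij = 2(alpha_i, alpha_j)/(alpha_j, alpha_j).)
A2 + D7

The diagram associated to this matrix has two connected components: the simple roots {alpha_6, alpha_9} form a chain of 2 nodes with single edges (A_2), and {alpha_1, alpha_2, alpha_3, alpha_4, alpha_5, alpha_7, alpha_8} form a chain of 5 nodes with a fork of two nodes at one end (D_7). A semisimple Lie algebra decomposes uniquely as the direct sum of simple ideals, one per connected component of its Dynkin diagram, so g ≅ A_2 ⊕ D_7 (dimension 8 + 91 = 99).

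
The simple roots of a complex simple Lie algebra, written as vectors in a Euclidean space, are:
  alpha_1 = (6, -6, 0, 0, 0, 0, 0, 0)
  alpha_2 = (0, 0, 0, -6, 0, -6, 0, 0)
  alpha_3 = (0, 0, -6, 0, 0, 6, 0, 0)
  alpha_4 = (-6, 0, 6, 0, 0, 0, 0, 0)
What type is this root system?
type A_4

Compute the Cartan integers a_ij = 2(alpha_i, alpha_j)/(alpha_j, alpha_j); the resulting 4x4 Cartan matrix is
[[2, 0, 0, -1], [0, 2, -1, 0], [0, -1, 2, -1], [-1, 0, -1, 2]].
All simple roots have the same length, so the diagram is simply laced. The associated Dynkin diagram is a chain of 4 nodes with single edges (A_4), so the type is A_4 (the algebra sl(5)).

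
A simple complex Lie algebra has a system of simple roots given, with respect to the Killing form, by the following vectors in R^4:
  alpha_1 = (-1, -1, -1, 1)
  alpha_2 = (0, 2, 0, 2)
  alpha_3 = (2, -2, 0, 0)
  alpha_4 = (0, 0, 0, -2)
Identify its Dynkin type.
Compute the Cartan integers a_ij = 2(alpha_i, alpha_j)/(alpha_j, alpha_j); the resulting 4x4 Cartan matrix is
[[2, 0, 0, -1], [0, 2, -1, -2], [0, -1, 2, 0], [-1, -1, 0, 2]].
The roots have two lengths (squared-length ratio 2:1); the short ones are alpha_{1,4}. The associated Dynkin diagram is a chain of 4 nodes with a double edge between the middle two (F_4), so the type is F_4.

F_4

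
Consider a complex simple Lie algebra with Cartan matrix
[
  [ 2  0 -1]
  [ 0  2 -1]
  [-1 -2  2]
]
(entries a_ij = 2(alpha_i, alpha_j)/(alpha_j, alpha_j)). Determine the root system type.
B_3

The matrix has rank 3 with 2's on the diagonal. Reading the off-diagonal entries as Dynkin edges (a single edge where a_ij = a_ji = -1; a double or triple edge where a_ij * a_ji = 2 or 3), the diagram is a chain of 3 nodes with a double edge at one end; the terminal node there is the unique short simple root (B_3). One simple-root ordering that puts it in standard form is (alpha_1, alpha_3, alpha_2). So the algebra is type B_3, i.e. so(7).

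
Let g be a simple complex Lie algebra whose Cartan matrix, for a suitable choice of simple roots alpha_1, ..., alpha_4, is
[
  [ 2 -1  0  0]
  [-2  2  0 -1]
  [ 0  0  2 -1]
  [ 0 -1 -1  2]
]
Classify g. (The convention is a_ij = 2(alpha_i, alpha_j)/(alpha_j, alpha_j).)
The matrix has rank 4 with 2's on the diagonal. Reading the off-diagonal entries as Dynkin edges (a single edge where a_ij = a_ji = -1; a double or triple edge where a_ij * a_ji = 2 or 3), the diagram is a chain of 4 nodes with a double edge at one end; the terminal node there is the unique short simple root (B_4). One simple-root ordering that puts it in standard form is (alpha_3, alpha_4, alpha_2, alpha_1). So the algebra is type B_4, i.e. so(9).

type B_4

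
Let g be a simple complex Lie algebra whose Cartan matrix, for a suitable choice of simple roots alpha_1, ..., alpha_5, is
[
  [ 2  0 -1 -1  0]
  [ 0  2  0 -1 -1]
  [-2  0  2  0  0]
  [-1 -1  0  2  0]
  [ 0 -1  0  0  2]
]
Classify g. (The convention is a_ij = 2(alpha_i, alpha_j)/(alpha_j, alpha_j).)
The matrix has rank 5 with 2's on the diagonal. Reading the off-diagonal entries as Dynkin edges (a single edge where a_ij = a_ji = -1; a double or triple edge where a_ij * a_ji = 2 or 3), the diagram is a chain of 5 nodes with a double edge at one end; the terminal node there is the unique long simple root (C_5). One simple-root ordering that puts it in standard form is (alpha_5, alpha_2, alpha_4, alpha_1, alpha_3). So the algebra is type C_5, i.e. sp(10).

type C_5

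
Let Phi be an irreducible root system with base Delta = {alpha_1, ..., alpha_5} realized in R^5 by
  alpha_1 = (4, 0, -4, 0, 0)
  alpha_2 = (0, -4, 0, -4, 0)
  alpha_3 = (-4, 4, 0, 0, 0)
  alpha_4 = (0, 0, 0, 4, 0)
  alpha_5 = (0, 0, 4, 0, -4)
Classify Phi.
B_5 (so(11))

Compute the Cartan integers a_ij = 2(alpha_i, alpha_j)/(alpha_j, alpha_j); the resulting 5x5 Cartan matrix is
[[2, 0, -1, 0, -1], [0, 2, -1, -2, 0], [-1, -1, 2, 0, 0], [0, -1, 0, 2, 0], [-1, 0, 0, 0, 2]].
The roots have two lengths (squared-length ratio 2:1); the short ones are alpha_{4}. The associated Dynkin diagram is a chain of 5 nodes with a double edge at one end; the terminal node there is the unique short simple root (B_5), so the type is B_5 (the algebra so(11)).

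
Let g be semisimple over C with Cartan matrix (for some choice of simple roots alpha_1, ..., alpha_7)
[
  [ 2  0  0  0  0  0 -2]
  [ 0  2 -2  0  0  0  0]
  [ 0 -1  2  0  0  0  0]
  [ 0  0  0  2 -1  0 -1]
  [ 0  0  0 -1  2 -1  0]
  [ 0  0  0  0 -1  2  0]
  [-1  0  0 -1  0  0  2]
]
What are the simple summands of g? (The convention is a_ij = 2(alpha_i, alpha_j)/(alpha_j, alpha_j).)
type B_2 ⊕ type C_5

The diagram associated to this matrix has two connected components: the simple roots {alpha_2, alpha_3} form a chain of 2 nodes with a double edge at one end; the terminal node there is the unique short simple root (B_2), and {alpha_1, alpha_4, alpha_5, alpha_6, alpha_7} form a chain of 5 nodes with a double edge at one end; the terminal node there is the unique long simple root (C_5). A semisimple Lie algebra decomposes uniquely as the direct sum of simple ideals, one per connected component of its Dynkin diagram, so g ≅ B_2 ⊕ C_5 (dimension 10 + 55 = 65).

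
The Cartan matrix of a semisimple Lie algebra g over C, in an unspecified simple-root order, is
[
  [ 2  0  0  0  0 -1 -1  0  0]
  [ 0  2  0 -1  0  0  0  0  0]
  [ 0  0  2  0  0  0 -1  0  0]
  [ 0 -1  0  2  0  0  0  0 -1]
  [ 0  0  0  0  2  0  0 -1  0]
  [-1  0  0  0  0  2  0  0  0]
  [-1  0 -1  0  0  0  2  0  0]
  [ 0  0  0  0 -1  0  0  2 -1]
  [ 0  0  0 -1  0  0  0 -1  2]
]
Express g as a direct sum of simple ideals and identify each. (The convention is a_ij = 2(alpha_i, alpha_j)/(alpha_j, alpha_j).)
A4 ⊕ A5

The diagram associated to this matrix has two connected components: the simple roots {alpha_1, alpha_3, alpha_6, alpha_7} form a chain of 4 nodes with single edges (A_4), and {alpha_2, alpha_4, alpha_5, alpha_8, alpha_9} form a chain of 5 nodes with single edges (A_5). A semisimple Lie algebra decomposes uniquely as the direct sum of simple ideals, one per connected component of its Dynkin diagram, so g ≅ A_4 ⊕ A_5 (dimension 24 + 35 = 59).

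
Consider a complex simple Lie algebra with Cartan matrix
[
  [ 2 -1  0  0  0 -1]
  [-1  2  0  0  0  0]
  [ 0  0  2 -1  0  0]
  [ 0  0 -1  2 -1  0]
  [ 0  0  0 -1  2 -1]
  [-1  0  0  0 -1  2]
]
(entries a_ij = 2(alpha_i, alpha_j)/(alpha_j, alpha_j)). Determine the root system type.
The matrix has rank 6 with 2's on the diagonal. Reading the off-diagonal entries as Dynkin edges (a single edge where a_ij = a_ji = -1; a double or triple edge where a_ij * a_ji = 2 or 3), the diagram is a chain of 6 nodes with single edges (A_6). One simple-root ordering that puts it in standard form is (alpha_2, alpha_1, alpha_6, alpha_5, alpha_4, alpha_3). So the algebra is type A_6, i.e. sl(7).

A_6 (sl(7))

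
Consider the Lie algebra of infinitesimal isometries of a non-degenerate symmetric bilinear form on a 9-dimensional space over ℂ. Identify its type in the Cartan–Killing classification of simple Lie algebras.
This is so(9) with 9 odd, which has dimension 9(9-1)/2 = 36 and rank (9-1)/2 = 4. In the classification of classical Lie algebras, the orthogonal algebra so(2n+1) in an odd number of variables has type B_n; here n = 4, so the Dynkin diagram is a chain of 4 nodes with a double edge at one end; the terminal node there is the unique short simple root (B_4). Hence the type is B_4.

type B_4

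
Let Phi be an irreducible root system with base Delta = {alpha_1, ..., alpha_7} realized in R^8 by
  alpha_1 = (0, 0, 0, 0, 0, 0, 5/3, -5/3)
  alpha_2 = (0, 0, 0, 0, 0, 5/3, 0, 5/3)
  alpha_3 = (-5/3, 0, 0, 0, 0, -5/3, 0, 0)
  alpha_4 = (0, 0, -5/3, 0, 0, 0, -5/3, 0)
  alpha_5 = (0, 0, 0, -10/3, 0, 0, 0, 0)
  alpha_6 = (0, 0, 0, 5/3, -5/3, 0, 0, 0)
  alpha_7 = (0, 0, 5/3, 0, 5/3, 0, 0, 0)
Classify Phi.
C_7

Compute the Cartan integers a_ij = 2(alpha_i, alpha_j)/(alpha_j, alpha_j); the resulting 7x7 Cartan matrix is
[[2, -1, 0, -1, 0, 0, 0], [-1, 2, -1, 0, 0, 0, 0], [0, -1, 2, 0, 0, 0, 0], [-1, 0, 0, 2, 0, 0, -1], [0, 0, 0, 0, 2, -2, 0], [0, 0, 0, 0, -1, 2, -1], [0, 0, 0, -1, 0, -1, 2]].
The roots have two lengths (squared-length ratio 2:1); the short ones are alpha_{1,2,3,4,6,7}. The associated Dynkin diagram is a chain of 7 nodes with a double edge at one end; the terminal node there is the unique long simple root (C_7), so the type is C_7 (the algebra sp(14)).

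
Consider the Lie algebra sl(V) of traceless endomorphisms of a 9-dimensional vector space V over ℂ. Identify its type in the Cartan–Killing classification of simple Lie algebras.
A_8

This is sl(9), which has dimension 9^2 - 1 = 80 and rank 9 - 1 = 8 (a Cartan subalgebra is the diagonal traceless matrices). In the classification of classical Lie algebras, the special linear algebra sl(n+1) has type A_n; here n = 8, so the Dynkin diagram is a chain of 8 nodes with single edges (A_8). Hence the type is A_8.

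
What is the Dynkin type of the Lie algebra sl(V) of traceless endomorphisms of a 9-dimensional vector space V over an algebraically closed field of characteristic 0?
This is sl(9), which has dimension 9^2 - 1 = 80 and rank 9 - 1 = 8 (a Cartan subalgebra is the diagonal traceless matrices). In the classification of classical Lie algebras, the special linear algebra sl(n+1) has type A_n; here n = 8, so the Dynkin diagram is a chain of 8 nodes with single edges (A_8). Hence the type is A_8.

A8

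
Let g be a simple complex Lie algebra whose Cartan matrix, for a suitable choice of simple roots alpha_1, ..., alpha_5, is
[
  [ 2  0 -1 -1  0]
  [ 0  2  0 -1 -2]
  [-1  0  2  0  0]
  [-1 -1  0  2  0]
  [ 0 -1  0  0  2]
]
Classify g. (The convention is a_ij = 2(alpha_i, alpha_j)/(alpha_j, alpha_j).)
The matrix has rank 5 with 2's on the diagonal. Reading the off-diagonal entries as Dynkin edges (a single edge where a_ij = a_ji = -1; a double or triple edge where a_ij * a_ji = 2 or 3), the diagram is a chain of 5 nodes with a double edge at one end; the terminal node there is the unique short simple root (B_5). One simple-root ordering that puts it in standard form is (alpha_3, alpha_1, alpha_4, alpha_2, alpha_5). So the algebra is type B_5, i.e. so(11).

type B_5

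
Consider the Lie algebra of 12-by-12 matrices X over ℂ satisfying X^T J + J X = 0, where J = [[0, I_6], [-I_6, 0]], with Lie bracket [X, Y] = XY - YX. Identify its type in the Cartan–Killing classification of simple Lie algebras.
C6

This is sp(12), which has dimension 12(12+1)/2 = 78 and rank 12/2 = 6. In the classification of classical Lie algebras, the symplectic algebra sp(2n) has type C_n; here n = 6, so the Dynkin diagram is a chain of 6 nodes with a double edge at one end; the terminal node there is the unique long simple root (C_6). Hence the type is C_6.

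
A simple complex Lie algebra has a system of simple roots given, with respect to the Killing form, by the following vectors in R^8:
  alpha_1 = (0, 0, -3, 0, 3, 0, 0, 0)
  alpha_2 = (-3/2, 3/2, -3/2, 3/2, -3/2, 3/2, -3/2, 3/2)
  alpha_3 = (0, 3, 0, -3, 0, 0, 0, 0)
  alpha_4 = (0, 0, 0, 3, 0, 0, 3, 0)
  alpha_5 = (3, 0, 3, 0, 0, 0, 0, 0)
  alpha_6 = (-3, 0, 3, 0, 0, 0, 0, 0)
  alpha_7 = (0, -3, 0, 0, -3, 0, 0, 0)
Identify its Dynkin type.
Compute the Cartan integers a_ij = 2(alpha_i, alpha_j)/(alpha_j, alpha_j); the resulting 7x7 Cartan matrix is
[[2, 0, 0, 0, -1, -1, -1], [0, 2, 0, 0, -1, 0, 0], [0, 0, 2, -1, 0, 0, -1], [0, 0, -1, 2, 0, 0, 0], [-1, -1, 0, 0, 2, 0, 0], [-1, 0, 0, 0, 0, 2, 0], [-1, 0, -1, 0, 0, 0, 2]].
All simple roots have the same length, so the diagram is simply laced. The associated Dynkin diagram is a chain of 6 nodes with one extra node attached to the third node from one end (E_7), so the type is E_7.

E_7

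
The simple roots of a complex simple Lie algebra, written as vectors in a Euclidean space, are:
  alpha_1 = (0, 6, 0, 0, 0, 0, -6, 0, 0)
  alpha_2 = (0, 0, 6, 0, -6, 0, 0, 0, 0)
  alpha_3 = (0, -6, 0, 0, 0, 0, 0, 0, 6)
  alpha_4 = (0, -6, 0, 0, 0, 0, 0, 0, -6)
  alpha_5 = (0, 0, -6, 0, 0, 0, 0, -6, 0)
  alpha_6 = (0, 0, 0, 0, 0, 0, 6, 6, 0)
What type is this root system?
type D_6

Compute the Cartan integers a_ij = 2(alpha_i, alpha_j)/(alpha_j, alpha_j); the resulting 6x6 Cartan matrix is
[[2, 0, -1, -1, 0, -1], [0, 2, 0, 0, -1, 0], [-1, 0, 2, 0, 0, 0], [-1, 0, 0, 2, 0, 0], [0, -1, 0, 0, 2, -1], [-1, 0, 0, 0, -1, 2]].
All simple roots have the same length, so the diagram is simply laced. The associated Dynkin diagram is a chain of 4 nodes with a fork of two nodes at one end (D_6), so the type is D_6 (the algebra so(12)).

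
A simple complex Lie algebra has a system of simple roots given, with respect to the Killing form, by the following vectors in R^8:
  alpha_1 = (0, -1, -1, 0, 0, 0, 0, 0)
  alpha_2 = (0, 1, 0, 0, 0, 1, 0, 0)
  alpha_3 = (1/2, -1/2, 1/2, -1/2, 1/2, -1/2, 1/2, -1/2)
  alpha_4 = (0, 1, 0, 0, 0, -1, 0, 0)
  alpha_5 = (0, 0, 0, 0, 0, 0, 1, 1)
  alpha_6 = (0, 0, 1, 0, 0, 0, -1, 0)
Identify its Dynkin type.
Compute the Cartan integers a_ij = 2(alpha_i, alpha_j)/(alpha_j, alpha_j); the resulting 6x6 Cartan matrix is
[[2, -1, 0, -1, 0, -1], [-1, 2, -1, 0, 0, 0], [0, -1, 2, 0, 0, 0], [-1, 0, 0, 2, 0, 0], [0, 0, 0, 0, 2, -1], [-1, 0, 0, 0, -1, 2]].
All simple roots have the same length, so the diagram is simply laced. The associated Dynkin diagram is a chain of 5 nodes with one extra node attached to the third node from one end (E_6), so the type is E_6.

E_6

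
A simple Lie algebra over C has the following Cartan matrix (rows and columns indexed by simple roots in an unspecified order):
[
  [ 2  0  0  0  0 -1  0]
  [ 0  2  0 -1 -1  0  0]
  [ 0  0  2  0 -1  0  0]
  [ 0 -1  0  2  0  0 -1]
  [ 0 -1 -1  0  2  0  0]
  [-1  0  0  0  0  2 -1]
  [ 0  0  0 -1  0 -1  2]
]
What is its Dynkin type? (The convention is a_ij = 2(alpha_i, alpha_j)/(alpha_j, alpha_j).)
The matrix has rank 7 with 2's on the diagonal. Reading the off-diagonal entries as Dynkin edges (a single edge where a_ij = a_ji = -1; a double or triple edge where a_ij * a_ji = 2 or 3), the diagram is a chain of 7 nodes with single edges (A_7). One simple-root ordering that puts it in standard form is (alpha_1, alpha_6, alpha_7, alpha_4, alpha_2, alpha_5, alpha_3). So the algebra is type A_7, i.e. sl(8).

type A_7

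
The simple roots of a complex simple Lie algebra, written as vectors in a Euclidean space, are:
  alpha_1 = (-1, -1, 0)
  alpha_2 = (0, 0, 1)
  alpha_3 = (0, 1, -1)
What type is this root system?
Compute the Cartan integers a_ij = 2(alpha_i, alpha_j)/(alpha_j, alpha_j); the resulting 3x3 Cartan matrix is
[[2, 0, -1], [0, 2, -1], [-1, -2, 2]].
The roots have two lengths (squared-length ratio 2:1); the short ones are alpha_{2}. The associated Dynkin diagram is a chain of 3 nodes with a double edge at one end; the terminal node there is the unique short simple root (B_3), so the type is B_3 (the algebra so(7)).

B_3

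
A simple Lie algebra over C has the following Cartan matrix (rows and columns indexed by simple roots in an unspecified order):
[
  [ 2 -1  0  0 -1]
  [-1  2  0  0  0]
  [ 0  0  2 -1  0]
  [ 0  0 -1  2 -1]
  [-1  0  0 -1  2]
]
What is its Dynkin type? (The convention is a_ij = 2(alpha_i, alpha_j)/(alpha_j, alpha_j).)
A5

The matrix has rank 5 with 2's on the diagonal. Reading the off-diagonal entries as Dynkin edges (a single edge where a_ij = a_ji = -1; a double or triple edge where a_ij * a_ji = 2 or 3), the diagram is a chain of 5 nodes with single edges (A_5). One simple-root ordering that puts it in standard form is (alpha_2, alpha_1, alpha_5, alpha_4, alpha_3). So the algebra is type A_5, i.e. sl(6).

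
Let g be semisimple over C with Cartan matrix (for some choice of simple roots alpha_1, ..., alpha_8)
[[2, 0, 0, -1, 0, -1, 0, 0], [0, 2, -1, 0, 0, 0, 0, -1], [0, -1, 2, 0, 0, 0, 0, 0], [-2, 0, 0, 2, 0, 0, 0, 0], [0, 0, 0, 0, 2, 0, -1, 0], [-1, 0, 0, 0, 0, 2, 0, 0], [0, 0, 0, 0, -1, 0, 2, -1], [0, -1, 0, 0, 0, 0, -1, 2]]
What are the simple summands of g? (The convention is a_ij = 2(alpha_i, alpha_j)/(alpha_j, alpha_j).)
A5 ⊕ C3

The diagram associated to this matrix has two connected components: the simple roots {alpha_2, alpha_3, alpha_5, alpha_7, alpha_8} form a chain of 5 nodes with single edges (A_5), and {alpha_1, alpha_4, alpha_6} form a chain of 3 nodes with a double edge at one end; the terminal node there is the unique long simple root (C_3). A semisimple Lie algebra decomposes uniquely as the direct sum of simple ideals, one per connected component of its Dynkin diagram, so g ≅ A_5 ⊕ C_3 (dimension 35 + 21 = 56).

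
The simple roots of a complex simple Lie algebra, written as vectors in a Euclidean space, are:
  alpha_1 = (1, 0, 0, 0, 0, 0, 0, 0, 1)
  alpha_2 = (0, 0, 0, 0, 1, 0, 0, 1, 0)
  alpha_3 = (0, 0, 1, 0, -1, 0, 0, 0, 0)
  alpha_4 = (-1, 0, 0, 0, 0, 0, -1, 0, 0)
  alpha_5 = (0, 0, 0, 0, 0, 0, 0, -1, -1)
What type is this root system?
Compute the Cartan integers a_ij = 2(alpha_i, alpha_j)/(alpha_j, alpha_j); the resulting 5x5 Cartan matrix is
[[2, 0, 0, -1, -1], [0, 2, -1, 0, -1], [0, -1, 2, 0, 0], [-1, 0, 0, 2, 0], [-1, -1, 0, 0, 2]].
All simple roots have the same length, so the diagram is simply laced. The associated Dynkin diagram is a chain of 5 nodes with single edges (A_5), so the type is A_5 (the algebra sl(6)).

A_5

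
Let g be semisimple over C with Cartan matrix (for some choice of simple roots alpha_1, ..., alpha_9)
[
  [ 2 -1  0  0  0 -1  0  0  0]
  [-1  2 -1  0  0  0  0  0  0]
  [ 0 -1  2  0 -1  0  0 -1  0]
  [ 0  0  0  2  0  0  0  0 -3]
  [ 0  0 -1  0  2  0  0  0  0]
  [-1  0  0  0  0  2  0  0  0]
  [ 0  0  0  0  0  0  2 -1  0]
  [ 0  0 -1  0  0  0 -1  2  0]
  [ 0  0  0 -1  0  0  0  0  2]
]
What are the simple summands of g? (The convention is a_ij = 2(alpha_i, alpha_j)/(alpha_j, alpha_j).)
E_7 + G_2

The diagram associated to this matrix has two connected components: the simple roots {alpha_1, alpha_2, alpha_3, alpha_5, alpha_6, alpha_7, alpha_8} form a chain of 6 nodes with one extra node attached to the third node from one end (E_7), and {alpha_4, alpha_9} form two nodes joined by a triple edge (G_2). A semisimple Lie algebra decomposes uniquely as the direct sum of simple ideals, one per connected component of its Dynkin diagram, so g ≅ E_7 ⊕ G_2 (dimension 133 + 14 = 147).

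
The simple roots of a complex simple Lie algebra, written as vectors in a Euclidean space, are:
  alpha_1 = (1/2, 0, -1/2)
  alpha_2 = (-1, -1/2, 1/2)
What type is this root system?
Compute the Cartan integers a_ij = 2(alpha_i, alpha_j)/(alpha_j, alpha_j); the resulting 2x2 Cartan matrix is
[[2, -1], [-3, 2]].
The roots have two lengths (squared-length ratio 3:1); the short ones are alpha_{1}. The associated Dynkin diagram is two nodes joined by a triple edge (G_2), so the type is G_2.

G_2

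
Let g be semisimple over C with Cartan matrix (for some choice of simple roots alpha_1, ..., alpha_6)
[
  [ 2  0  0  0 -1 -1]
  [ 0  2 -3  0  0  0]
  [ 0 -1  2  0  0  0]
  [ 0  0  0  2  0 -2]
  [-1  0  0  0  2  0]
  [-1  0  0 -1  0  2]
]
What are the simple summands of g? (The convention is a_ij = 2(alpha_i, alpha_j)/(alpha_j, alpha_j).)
The diagram associated to this matrix has two connected components: the simple roots {alpha_1, alpha_4, alpha_5, alpha_6} form a chain of 4 nodes with a double edge at one end; the terminal node there is the unique long simple root (C_4), and {alpha_2, alpha_3} form two nodes joined by a triple edge (G_2). A semisimple Lie algebra decomposes uniquely as the direct sum of simple ideals, one per connected component of its Dynkin diagram, so g ≅ C_4 ⊕ G_2 (dimension 36 + 14 = 50).

C4 ⊕ G2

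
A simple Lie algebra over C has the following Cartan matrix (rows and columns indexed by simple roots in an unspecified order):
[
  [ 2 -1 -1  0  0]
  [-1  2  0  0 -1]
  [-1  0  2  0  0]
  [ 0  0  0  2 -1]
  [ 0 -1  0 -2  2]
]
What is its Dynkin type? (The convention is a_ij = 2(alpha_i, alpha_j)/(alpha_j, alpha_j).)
B_5 (so(11))

The matrix has rank 5 with 2's on the diagonal. Reading the off-diagonal entries as Dynkin edges (a single edge where a_ij = a_ji = -1; a double or triple edge where a_ij * a_ji = 2 or 3), the diagram is a chain of 5 nodes with a double edge at one end; the terminal node there is the unique short simple root (B_5). One simple-root ordering that puts it in standard form is (alpha_3, alpha_1, alpha_2, alpha_5, alpha_4). So the algebra is type B_5, i.e. so(11).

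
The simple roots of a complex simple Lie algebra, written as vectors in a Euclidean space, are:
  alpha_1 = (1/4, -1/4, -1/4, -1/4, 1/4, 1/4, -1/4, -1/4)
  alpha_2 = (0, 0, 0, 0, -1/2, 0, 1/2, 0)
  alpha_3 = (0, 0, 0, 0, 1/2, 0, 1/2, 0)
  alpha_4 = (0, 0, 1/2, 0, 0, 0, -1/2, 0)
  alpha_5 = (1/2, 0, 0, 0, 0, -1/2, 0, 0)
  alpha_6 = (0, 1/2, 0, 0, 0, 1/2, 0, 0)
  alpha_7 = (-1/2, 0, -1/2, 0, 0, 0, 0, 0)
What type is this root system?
Compute the Cartan integers a_ij = 2(alpha_i, alpha_j)/(alpha_j, alpha_j); the resulting 7x7 Cartan matrix is
[[2, -1, 0, 0, 0, 0, 0], [-1, 2, 0, -1, 0, 0, 0], [0, 0, 2, -1, 0, 0, 0], [0, -1, -1, 2, 0, 0, -1], [0, 0, 0, 0, 2, -1, -1], [0, 0, 0, 0, -1, 2, 0], [0, 0, 0, -1, -1, 0, 2]].
All simple roots have the same length, so the diagram is simply laced. The associated Dynkin diagram is a chain of 6 nodes with one extra node attached to the third node from one end (E_7), so the type is E_7.

E_7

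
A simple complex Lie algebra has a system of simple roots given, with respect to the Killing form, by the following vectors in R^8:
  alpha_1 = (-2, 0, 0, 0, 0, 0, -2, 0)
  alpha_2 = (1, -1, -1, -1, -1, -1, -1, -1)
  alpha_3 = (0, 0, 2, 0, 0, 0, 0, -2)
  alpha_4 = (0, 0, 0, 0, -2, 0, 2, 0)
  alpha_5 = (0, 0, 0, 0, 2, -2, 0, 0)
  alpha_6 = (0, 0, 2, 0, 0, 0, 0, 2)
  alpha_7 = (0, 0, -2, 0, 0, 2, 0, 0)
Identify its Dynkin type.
E7

Compute the Cartan integers a_ij = 2(alpha_i, alpha_j)/(alpha_j, alpha_j); the resulting 7x7 Cartan matrix is
[[2, 0, 0, -1, 0, 0, 0], [0, 2, 0, 0, 0, -1, 0], [0, 0, 2, 0, 0, 0, -1], [-1, 0, 0, 2, -1, 0, 0], [0, 0, 0, -1, 2, 0, -1], [0, -1, 0, 0, 0, 2, -1], [0, 0, -1, 0, -1, -1, 2]].
All simple roots have the same length, so the diagram is simply laced. The associated Dynkin diagram is a chain of 6 nodes with one extra node attached to the third node from one end (E_7), so the type is E_7.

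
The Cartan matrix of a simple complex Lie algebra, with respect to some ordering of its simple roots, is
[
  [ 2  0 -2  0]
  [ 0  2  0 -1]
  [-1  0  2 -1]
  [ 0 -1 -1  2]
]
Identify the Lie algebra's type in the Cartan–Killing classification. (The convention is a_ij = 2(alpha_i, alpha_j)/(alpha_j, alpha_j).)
The matrix has rank 4 with 2's on the diagonal. Reading the off-diagonal entries as Dynkin edges (a single edge where a_ij = a_ji = -1; a double or triple edge where a_ij * a_ji = 2 or 3), the diagram is a chain of 4 nodes with a double edge at one end; the terminal node there is the unique long simple root (C_4). One simple-root ordering that puts it in standard form is (alpha_2, alpha_4, alpha_3, alpha_1). So the algebra is type C_4, i.e. sp(8).

C4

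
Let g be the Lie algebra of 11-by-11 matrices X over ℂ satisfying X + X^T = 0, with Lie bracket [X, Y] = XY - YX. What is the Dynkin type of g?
This is so(11) with 11 odd, which has dimension 11(11-1)/2 = 55 and rank (11-1)/2 = 5. In the classification of classical Lie algebras, the orthogonal algebra so(2n+1) in an odd number of variables has type B_n; here n = 5, so the Dynkin diagram is a chain of 5 nodes with a double edge at one end; the terminal node there is the unique short simple root (B_5). Hence the type is B_5.

B_5 (so(11))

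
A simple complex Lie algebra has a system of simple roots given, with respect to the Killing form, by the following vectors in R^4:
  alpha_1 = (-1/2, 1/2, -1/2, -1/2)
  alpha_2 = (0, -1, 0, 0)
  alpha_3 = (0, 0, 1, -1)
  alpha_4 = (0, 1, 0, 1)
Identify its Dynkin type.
F4

Compute the Cartan integers a_ij = 2(alpha_i, alpha_j)/(alpha_j, alpha_j); the resulting 4x4 Cartan matrix is
[[2, -1, 0, 0], [-1, 2, 0, -1], [0, 0, 2, -1], [0, -2, -1, 2]].
The roots have two lengths (squared-length ratio 2:1); the short ones are alpha_{1,2}. The associated Dynkin diagram is a chain of 4 nodes with a double edge between the middle two (F_4), so the type is F_4.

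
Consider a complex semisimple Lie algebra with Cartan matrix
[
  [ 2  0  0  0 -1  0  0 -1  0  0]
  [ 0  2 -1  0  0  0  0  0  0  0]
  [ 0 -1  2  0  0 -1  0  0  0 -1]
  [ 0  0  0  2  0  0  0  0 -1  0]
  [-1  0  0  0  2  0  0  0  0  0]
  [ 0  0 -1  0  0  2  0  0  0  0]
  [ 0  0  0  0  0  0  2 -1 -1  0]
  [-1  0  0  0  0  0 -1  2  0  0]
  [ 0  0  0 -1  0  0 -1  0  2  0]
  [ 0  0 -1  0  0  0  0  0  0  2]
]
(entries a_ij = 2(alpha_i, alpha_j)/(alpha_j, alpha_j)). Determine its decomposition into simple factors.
type A_6 ⊕ type D_4

The diagram associated to this matrix has two connected components: the simple roots {alpha_1, alpha_4, alpha_5, alpha_7, alpha_8, alpha_9} form a chain of 6 nodes with single edges (A_6), and {alpha_2, alpha_3, alpha_6, alpha_10} form a chain of 2 nodes with a fork of two nodes at one end (D_4). A semisimple Lie algebra decomposes uniquely as the direct sum of simple ideals, one per connected component of its Dynkin diagram, so g ≅ A_6 ⊕ D_4 (dimension 48 + 28 = 76).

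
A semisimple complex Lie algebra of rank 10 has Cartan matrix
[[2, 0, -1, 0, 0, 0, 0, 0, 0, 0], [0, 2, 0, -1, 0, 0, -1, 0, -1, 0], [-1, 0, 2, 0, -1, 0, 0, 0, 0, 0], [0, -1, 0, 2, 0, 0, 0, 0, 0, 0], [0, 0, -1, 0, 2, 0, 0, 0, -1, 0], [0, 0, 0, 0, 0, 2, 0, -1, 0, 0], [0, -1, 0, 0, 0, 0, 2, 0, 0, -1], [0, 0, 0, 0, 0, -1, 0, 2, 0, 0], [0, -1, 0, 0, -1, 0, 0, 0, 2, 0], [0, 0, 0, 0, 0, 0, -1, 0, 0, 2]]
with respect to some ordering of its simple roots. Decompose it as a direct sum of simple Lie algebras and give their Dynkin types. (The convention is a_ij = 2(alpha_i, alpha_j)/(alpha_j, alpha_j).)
A2 + E8

The diagram associated to this matrix has two connected components: the simple roots {alpha_6, alpha_8} form a chain of 2 nodes with single edges (A_2), and {alpha_1, alpha_2, alpha_3, alpha_4, alpha_5, alpha_7, alpha_9, alpha_10} form a chain of 7 nodes with one extra node attached to the third node from one end (E_8). A semisimple Lie algebra decomposes uniquely as the direct sum of simple ideals, one per connected component of its Dynkin diagram, so g ≅ A_2 ⊕ E_8 (dimension 8 + 248 = 256).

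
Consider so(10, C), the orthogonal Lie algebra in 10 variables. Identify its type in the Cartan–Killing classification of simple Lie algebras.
This is so(10) with 10 even, which has dimension 10(10-1)/2 = 45 and rank 10/2 = 5. In the classification of classical Lie algebras, the orthogonal algebra so(2n) in an even number of variables has type D_n; here n = 5, so the Dynkin diagram is a chain of 3 nodes with a fork of two nodes at one end (D_5). Hence the type is D_5.

D5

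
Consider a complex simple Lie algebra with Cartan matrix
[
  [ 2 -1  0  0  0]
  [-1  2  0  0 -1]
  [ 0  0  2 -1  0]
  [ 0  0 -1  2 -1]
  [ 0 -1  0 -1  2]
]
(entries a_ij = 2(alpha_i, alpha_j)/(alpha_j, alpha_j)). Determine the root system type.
The matrix has rank 5 with 2's on the diagonal. Reading the off-diagonal entries as Dynkin edges (a single edge where a_ij = a_ji = -1; a double or triple edge where a_ij * a_ji = 2 or 3), the diagram is a chain of 5 nodes with single edges (A_5). One simple-root ordering that puts it in standard form is (alpha_3, alpha_4, alpha_5, alpha_2, alpha_1). So the algebra is type A_5, i.e. sl(6).

A_5 (sl(6))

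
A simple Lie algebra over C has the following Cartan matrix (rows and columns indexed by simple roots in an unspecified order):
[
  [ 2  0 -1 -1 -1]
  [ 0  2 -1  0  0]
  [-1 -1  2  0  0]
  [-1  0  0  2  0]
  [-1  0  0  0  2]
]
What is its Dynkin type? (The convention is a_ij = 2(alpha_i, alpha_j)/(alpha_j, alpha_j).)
The matrix has rank 5 with 2's on the diagonal. Reading the off-diagonal entries as Dynkin edges (a single edge where a_ij = a_ji = -1; a double or triple edge where a_ij * a_ji = 2 or 3), the diagram is a chain of 3 nodes with a fork of two nodes at one end (D_5). One simple-root ordering that puts it in standard form is (alpha_2, alpha_3, alpha_1, alpha_4, alpha_5). So the algebra is type D_5, i.e. so(10).

D5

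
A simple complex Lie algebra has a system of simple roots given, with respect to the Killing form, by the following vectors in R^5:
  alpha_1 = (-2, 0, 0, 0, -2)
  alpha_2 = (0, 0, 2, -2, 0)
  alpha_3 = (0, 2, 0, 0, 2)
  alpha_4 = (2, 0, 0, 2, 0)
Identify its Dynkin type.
Compute the Cartan integers a_ij = 2(alpha_i, alpha_j)/(alpha_j, alpha_j); the resulting 4x4 Cartan matrix is
[[2, 0, -1, -1], [0, 2, 0, -1], [-1, 0, 2, 0], [-1, -1, 0, 2]].
All simple roots have the same length, so the diagram is simply laced. The associated Dynkin diagram is a chain of 4 nodes with single edges (A_4), so the type is A_4 (the algebra sl(5)).

A_4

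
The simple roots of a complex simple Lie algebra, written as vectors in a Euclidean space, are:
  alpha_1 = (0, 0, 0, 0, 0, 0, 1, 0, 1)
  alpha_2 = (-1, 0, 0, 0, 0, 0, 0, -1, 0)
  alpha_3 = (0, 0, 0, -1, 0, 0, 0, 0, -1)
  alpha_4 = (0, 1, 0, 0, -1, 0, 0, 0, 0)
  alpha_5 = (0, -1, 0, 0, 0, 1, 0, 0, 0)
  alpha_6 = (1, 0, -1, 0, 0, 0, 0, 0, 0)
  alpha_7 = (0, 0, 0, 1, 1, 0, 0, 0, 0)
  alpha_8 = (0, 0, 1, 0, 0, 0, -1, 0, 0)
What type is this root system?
A8

Compute the Cartan integers a_ij = 2(alpha_i, alpha_j)/(alpha_j, alpha_j); the resulting 8x8 Cartan matrix is
[[2, 0, -1, 0, 0, 0, 0, -1], [0, 2, 0, 0, 0, -1, 0, 0], [-1, 0, 2, 0, 0, 0, -1, 0], [0, 0, 0, 2, -1, 0, -1, 0], [0, 0, 0, -1, 2, 0, 0, 0], [0, -1, 0, 0, 0, 2, 0, -1], [0, 0, -1, -1, 0, 0, 2, 0], [-1, 0, 0, 0, 0, -1, 0, 2]].
All simple roots have the same length, so the diagram is simply laced. The associated Dynkin diagram is a chain of 8 nodes with single edges (A_8), so the type is A_8 (the algebra sl(9)).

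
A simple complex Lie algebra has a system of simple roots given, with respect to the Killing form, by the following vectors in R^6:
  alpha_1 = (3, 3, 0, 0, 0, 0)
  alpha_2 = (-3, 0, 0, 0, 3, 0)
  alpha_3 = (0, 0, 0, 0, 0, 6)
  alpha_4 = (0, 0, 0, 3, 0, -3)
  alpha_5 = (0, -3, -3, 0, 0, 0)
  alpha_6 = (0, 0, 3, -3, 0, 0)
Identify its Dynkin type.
Compute the Cartan integers a_ij = 2(alpha_i, alpha_j)/(alpha_j, alpha_j); the resulting 6x6 Cartan matrix is
[[2, -1, 0, 0, -1, 0], [-1, 2, 0, 0, 0, 0], [0, 0, 2, -2, 0, 0], [0, 0, -1, 2, 0, -1], [-1, 0, 0, 0, 2, -1], [0, 0, 0, -1, -1, 2]].
The roots have two lengths (squared-length ratio 2:1); the short ones are alpha_{1,2,4,5,6}. The associated Dynkin diagram is a chain of 6 nodes with a double edge at one end; the terminal node there is the unique long simple root (C_6), so the type is C_6 (the algebra sp(12)).

type C_6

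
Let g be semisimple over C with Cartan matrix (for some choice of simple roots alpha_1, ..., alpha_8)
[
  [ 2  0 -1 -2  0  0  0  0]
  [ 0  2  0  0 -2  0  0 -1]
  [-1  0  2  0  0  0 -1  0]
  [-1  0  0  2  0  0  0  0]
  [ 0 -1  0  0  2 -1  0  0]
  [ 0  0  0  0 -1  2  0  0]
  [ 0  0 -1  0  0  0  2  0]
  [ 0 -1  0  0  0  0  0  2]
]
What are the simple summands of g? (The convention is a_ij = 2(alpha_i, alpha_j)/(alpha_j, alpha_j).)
The diagram associated to this matrix has two connected components: the simple roots {alpha_1, alpha_3, alpha_4, alpha_7} form a chain of 4 nodes with a double edge at one end; the terminal node there is the unique short simple root (B_4), and {alpha_2, alpha_5, alpha_6, alpha_8} form a chain of 4 nodes with a double edge between the middle two (F_4). A semisimple Lie algebra decomposes uniquely as the direct sum of simple ideals, one per connected component of its Dynkin diagram, so g ≅ B_4 ⊕ F_4 (dimension 36 + 52 = 88).

type B_4 ⊕ type F_4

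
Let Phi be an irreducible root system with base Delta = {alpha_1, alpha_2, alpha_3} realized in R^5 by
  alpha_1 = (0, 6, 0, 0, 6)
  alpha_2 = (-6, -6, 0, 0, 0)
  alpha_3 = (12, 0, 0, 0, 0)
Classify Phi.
C3

Compute the Cartan integers a_ij = 2(alpha_i, alpha_j)/(alpha_j, alpha_j); the resulting 3x3 Cartan matrix is
[[2, -1, 0], [-1, 2, -1], [0, -2, 2]].
The roots have two lengths (squared-length ratio 2:1); the short ones are alpha_{1,2}. The associated Dynkin diagram is a chain of 3 nodes with a double edge at one end; the terminal node there is the unique long simple root (C_3), so the type is C_3 (the algebra sp(6)).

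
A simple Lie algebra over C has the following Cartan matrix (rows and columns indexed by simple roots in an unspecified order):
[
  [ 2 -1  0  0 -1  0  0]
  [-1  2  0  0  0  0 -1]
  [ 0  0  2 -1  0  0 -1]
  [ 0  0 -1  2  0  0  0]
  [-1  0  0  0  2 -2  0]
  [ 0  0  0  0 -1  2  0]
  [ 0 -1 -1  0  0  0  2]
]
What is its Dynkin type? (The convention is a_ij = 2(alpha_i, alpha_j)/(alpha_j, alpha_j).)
type B_7

The matrix has rank 7 with 2's on the diagonal. Reading the off-diagonal entries as Dynkin edges (a single edge where a_ij = a_ji = -1; a double or triple edge where a_ij * a_ji = 2 or 3), the diagram is a chain of 7 nodes with a double edge at one end; the terminal node there is the unique short simple root (B_7). One simple-root ordering that puts it in standard form is (alpha_4, alpha_3, alpha_7, alpha_2, alpha_1, alpha_5, alpha_6). So the algebra is type B_7, i.e. so(15).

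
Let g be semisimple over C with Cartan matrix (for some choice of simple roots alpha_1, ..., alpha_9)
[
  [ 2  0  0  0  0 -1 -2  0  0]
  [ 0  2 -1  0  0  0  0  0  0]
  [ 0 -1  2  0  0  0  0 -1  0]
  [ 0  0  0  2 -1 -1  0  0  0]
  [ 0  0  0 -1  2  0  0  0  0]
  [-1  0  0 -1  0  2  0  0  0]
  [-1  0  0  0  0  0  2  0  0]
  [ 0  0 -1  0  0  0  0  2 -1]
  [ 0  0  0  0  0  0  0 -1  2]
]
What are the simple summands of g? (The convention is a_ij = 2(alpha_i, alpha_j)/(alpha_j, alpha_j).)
type A_4 ⊕ type B_5

The diagram associated to this matrix has two connected components: the simple roots {alpha_2, alpha_3, alpha_8, alpha_9} form a chain of 4 nodes with single edges (A_4), and {alpha_1, alpha_4, alpha_5, alpha_6, alpha_7} form a chain of 5 nodes with a double edge at one end; the terminal node there is the unique short simple root (B_5). A semisimple Lie algebra decomposes uniquely as the direct sum of simple ideals, one per connected component of its Dynkin diagram, so g ≅ A_4 ⊕ B_5 (dimension 24 + 55 = 79).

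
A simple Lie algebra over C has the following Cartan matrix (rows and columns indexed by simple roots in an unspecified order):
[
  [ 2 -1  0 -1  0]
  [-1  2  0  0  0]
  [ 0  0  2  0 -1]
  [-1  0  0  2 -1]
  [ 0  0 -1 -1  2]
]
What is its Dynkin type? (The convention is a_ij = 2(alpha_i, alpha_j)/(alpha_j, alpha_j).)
The matrix has rank 5 with 2's on the diagonal. Reading the off-diagonal entries as Dynkin edges (a single edge where a_ij = a_ji = -1; a double or triple edge where a_ij * a_ji = 2 or 3), the diagram is a chain of 5 nodes with single edges (A_5). One simple-root ordering that puts it in standard form is (alpha_2, alpha_1, alpha_4, alpha_5, alpha_3). So the algebra is type A_5, i.e. sl(6).

type A_5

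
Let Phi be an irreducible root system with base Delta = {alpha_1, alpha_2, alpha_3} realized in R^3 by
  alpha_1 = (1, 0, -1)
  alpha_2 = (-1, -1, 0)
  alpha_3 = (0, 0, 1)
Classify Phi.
Compute the Cartan integers a_ij = 2(alpha_i, alpha_j)/(alpha_j, alpha_j); the resulting 3x3 Cartan matrix is
[[2, -1, -2], [-1, 2, 0], [-1, 0, 2]].
The roots have two lengths (squared-length ratio 2:1); the short ones are alpha_{3}. The associated Dynkin diagram is a chain of 3 nodes with a double edge at one end; the terminal node there is the unique short simple root (B_3), so the type is B_3 (the algebra so(7)).

type B_3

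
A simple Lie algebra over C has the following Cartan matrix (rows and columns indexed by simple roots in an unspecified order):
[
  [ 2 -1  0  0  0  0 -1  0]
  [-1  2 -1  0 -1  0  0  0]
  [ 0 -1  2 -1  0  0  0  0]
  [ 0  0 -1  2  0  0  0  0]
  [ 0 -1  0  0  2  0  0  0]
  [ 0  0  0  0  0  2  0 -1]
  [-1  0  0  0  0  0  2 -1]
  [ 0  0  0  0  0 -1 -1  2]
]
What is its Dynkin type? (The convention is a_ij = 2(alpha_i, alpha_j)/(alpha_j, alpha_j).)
The matrix has rank 8 with 2's on the diagonal. Reading the off-diagonal entries as Dynkin edges (a single edge where a_ij = a_ji = -1; a double or triple edge where a_ij * a_ji = 2 or 3), the diagram is a chain of 7 nodes with one extra node attached to the third node from one end (E_8). One simple-root ordering that puts it in standard form is (alpha_4, alpha_5, alpha_3, alpha_2, alpha_1, alpha_7, alpha_8, alpha_6). So the algebra is type E_8.

E8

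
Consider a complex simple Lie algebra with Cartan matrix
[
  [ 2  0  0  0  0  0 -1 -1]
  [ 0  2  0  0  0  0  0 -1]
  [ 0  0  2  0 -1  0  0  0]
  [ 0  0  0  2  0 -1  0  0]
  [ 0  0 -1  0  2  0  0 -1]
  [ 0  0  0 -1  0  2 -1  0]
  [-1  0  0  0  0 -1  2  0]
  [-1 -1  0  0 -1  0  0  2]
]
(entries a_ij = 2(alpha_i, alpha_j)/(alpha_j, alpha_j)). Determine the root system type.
E_8

The matrix has rank 8 with 2's on the diagonal. Reading the off-diagonal entries as Dynkin edges (a single edge where a_ij = a_ji = -1; a double or triple edge where a_ij * a_ji = 2 or 3), the diagram is a chain of 7 nodes with one extra node attached to the third node from one end (E_8). One simple-root ordering that puts it in standard form is (alpha_3, alpha_2, alpha_5, alpha_8, alpha_1, alpha_7, alpha_6, alpha_4). So the algebra is type E_8.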